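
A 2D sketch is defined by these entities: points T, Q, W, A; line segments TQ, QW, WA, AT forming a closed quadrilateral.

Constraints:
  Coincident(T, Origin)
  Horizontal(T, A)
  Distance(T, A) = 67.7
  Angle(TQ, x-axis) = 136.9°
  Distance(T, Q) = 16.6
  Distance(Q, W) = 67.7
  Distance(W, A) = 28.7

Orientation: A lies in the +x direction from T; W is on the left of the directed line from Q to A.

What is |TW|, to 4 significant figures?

59.74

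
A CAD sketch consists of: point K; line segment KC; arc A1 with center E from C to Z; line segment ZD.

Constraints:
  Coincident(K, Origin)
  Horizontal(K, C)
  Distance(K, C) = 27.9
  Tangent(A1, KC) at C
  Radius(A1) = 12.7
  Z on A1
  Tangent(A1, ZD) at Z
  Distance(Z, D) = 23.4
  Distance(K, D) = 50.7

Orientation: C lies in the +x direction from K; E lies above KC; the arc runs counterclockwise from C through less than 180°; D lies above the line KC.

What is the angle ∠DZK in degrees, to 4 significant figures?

94.17°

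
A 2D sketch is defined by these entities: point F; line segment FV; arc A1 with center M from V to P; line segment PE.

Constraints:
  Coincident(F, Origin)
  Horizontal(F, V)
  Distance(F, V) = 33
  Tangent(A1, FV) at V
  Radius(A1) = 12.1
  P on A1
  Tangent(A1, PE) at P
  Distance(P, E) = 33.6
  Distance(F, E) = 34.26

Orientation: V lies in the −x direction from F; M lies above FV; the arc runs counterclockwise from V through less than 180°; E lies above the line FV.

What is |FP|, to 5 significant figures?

23.473

F is at the origin; FV is horizontal with |FV| = 33.0 and V on the −x side, so V = (-33.000, 0.0000). The tangent condition forces MV to be normal to FV, so M = V + (0, 12.1) = (-33.000, 12.100). Since MP ⟂ PE (tangency), |ME| = √(12.1² + 33.6²) = 35.712 regardless of where P sits on A1. So E lies on both circle(F, 34.26) and circle(M, 35.712); the above-FV intersection is E = (-4.7373, 33.931). P is the foot of the tangent from E: P = (-22.796, 5.5966).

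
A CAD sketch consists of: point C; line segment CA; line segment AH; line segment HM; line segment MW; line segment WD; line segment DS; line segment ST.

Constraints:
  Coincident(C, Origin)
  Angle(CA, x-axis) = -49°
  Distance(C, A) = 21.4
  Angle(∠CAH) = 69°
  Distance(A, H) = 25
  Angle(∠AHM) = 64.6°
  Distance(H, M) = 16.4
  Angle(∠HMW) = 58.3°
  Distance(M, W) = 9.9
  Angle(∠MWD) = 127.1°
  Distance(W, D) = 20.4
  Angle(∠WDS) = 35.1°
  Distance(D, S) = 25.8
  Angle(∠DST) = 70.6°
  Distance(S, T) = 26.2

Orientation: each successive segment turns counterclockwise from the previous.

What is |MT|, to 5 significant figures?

18.374

∠WDS = 35.1° gives DS at 136.90° from the x-axis; with |DS| = 25.8, S = (15.571, 12.806). ∠DST = 70.6° gives ST at -113.70° from the x-axis; with |ST| = 26.2, T = (5.0403, -11.185). Then |MT| = |T − M| = 18.374.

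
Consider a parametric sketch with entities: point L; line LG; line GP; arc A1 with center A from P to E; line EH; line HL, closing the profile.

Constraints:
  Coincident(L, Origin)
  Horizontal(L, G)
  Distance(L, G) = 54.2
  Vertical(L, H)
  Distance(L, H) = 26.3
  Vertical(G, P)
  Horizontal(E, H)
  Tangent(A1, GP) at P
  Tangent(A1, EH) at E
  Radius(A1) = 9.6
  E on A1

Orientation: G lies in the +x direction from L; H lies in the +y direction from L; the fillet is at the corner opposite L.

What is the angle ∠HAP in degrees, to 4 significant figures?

167.9°

L is at the origin; L and G share the same y with |LG| = 54.2 and G on the +x side, so G = (54.20, 0.000). LH is vertical with |LH| = 26.3 and H on the +y side, so H = (0.000, 26.30). The virtual corner opposite L is at (54.20, 26.30). Since A1 is tangent to GP there, AP ⟂ GP and the tangent condition forces AE to be normal to EH, with radius 9.6, so the center A sits 9.6 in from both sides at A = (44.60, 16.70). That places the tangent points at P = (54.20, 16.70) on GP and E = (44.60, 26.30) on EH. Then cos ∠HAP = AH·AP / (|AH||AP|), giving 167.9°.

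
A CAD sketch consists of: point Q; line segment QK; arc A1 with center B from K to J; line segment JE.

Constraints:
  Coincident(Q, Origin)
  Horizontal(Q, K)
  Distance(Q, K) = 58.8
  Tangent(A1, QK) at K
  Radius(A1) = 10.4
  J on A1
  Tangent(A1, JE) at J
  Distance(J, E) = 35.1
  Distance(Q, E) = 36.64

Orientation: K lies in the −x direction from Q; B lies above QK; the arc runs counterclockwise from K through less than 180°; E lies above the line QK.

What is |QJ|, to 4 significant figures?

51.92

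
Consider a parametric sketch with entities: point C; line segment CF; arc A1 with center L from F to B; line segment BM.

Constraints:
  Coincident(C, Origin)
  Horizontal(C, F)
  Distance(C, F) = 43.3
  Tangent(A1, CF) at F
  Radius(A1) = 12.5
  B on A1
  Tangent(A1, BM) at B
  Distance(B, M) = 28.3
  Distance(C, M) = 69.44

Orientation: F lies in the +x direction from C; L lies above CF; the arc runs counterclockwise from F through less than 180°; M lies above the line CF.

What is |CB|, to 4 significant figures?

57.12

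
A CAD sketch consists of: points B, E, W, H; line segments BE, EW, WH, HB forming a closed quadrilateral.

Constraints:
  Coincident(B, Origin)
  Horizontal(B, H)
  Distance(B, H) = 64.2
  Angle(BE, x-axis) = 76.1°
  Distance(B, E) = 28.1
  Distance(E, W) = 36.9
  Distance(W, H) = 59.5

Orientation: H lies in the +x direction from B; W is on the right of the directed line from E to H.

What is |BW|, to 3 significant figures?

11.1

B is at the origin; B and H share the same y with |BH| = 64.2 and H in +x, so H = (64.2, 0). BE runs at 76.1° with |BE| = 28.1, so E = (6.75, 27.3). W is determined by |EW| = 36.9 and |WH| = 59.5 together: it lies at the intersection of circle(E, 36.9) and circle(H, 59.5). With |EH| = 63.6, the foot of the radical line on EH is 14.7 from E and the perpendicular offset is √(36.9² − 14.7²) = 33.9. Taking the right-of-EH solution: W = (5.48, -9.60).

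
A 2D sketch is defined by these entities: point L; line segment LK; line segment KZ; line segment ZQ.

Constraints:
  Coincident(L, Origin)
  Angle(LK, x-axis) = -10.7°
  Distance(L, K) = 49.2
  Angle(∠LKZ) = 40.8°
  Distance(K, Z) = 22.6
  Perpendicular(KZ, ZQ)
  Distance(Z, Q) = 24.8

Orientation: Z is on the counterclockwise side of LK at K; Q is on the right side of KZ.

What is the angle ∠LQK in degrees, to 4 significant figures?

56.76°

L is at the origin; LK runs at -10.7° with length 49.2, so K = 49.2·(cos -10.7°, sin -10.7°) = (48.34, -9.135). ∠LKZ = 40.8°, so KZ runs at -10.7° + (180° − 40.8°) = 128.5° from the x-axis; with |KZ| = 22.6, Z = K + 22.6·(cos 128.5°, sin 128.5°) = (34.28, 8.552). The perpendicularity gives ZQ at right angles to KZ; with |ZQ| = 24.8 on the right of KZ, Q = Z + 24.8·(0.7826, 0.6225) = (53.68, 23.99). Then cos ∠LQK = QL·QK / (|QL||QK|), giving 56.76°.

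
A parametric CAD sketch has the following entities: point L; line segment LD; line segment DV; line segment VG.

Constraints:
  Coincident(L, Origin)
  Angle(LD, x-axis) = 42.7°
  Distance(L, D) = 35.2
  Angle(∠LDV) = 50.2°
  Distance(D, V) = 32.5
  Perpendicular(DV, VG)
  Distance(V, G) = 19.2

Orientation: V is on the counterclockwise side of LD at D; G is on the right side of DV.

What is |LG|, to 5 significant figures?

47.306

∠LDV = 50.2°, so DV runs at 42.7° + (180° − 50.2°) = 172.50° from the x-axis; with |DV| = 32.5, V = D + 32.5·(cos 172.50°, sin 172.50°) = (-6.3530, 28.113). DV is perpendicular to VG; with |VG| = 19.2 on the right of DV, G = V + 19.2·(0.13053, 0.99144) = (-3.8469, 47.149). Then |LG| = |G − L| = 47.306.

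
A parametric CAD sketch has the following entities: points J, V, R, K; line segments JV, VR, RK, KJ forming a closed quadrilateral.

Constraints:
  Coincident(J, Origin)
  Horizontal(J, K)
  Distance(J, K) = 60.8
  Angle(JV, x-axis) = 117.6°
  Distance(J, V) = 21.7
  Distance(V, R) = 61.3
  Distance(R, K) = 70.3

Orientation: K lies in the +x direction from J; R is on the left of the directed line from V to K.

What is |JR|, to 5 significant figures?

71.488

J is at the origin; JK is horizontal with |JK| = 60.8 and K in +x, so K = (60.8, 0). JV runs at 117.6° with |JV| = 21.7, so V = (-10.054, 19.231). R is determined by |VR| = 61.3 and |RK| = 70.3 together: it lies at the intersection of circle(V, 61.3) and circle(K, 70.3). With |VK| = 73.417, the foot of the radical line on VK is 28.642 from V and the perpendicular offset is √(61.3² − 28.642²) = 54.197. Taking the left-of-VK solution: R = (31.785, 64.033).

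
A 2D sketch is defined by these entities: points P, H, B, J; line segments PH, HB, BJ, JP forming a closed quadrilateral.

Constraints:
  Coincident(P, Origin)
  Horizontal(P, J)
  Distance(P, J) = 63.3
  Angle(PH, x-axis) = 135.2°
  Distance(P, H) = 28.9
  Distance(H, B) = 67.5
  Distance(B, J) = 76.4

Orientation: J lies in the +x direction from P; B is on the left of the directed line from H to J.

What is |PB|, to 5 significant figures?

73.061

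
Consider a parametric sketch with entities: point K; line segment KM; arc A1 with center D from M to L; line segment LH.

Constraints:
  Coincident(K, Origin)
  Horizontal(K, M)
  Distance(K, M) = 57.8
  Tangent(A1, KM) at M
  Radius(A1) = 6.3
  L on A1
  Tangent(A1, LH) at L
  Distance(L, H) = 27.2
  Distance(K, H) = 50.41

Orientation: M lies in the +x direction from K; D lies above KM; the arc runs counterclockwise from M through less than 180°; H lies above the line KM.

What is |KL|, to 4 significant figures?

62.90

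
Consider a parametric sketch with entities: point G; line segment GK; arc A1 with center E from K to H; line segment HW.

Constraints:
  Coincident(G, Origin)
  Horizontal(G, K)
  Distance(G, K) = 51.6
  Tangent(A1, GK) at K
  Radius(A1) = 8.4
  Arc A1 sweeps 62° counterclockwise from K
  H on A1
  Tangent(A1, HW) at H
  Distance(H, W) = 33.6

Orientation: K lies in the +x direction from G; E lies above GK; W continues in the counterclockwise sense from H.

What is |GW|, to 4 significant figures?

82.21

G is at the origin; G and K share the same y with |GK| = 51.6 and K on the +x side, so K = (51.60, 0.000). Tangency of A1 to GK means the radius EK is perpendicular to GK, so E = K + (0, 8.4) = (51.60, 8.400). On A1, K sits at bearing -90° from E; a 62° counterclockwise sweep puts H at bearing -28°, so H = E + 8.4·(cos -28°, sin -28°) = (59.02, 4.456). Tangency of A1 to HW means the radius EH is perpendicular to HW, so HW runs along (−sin -28°, cos -28°); with |HW| = 33.6, W = (74.79, 34.12). Then |GW| = |W − G| = 82.21.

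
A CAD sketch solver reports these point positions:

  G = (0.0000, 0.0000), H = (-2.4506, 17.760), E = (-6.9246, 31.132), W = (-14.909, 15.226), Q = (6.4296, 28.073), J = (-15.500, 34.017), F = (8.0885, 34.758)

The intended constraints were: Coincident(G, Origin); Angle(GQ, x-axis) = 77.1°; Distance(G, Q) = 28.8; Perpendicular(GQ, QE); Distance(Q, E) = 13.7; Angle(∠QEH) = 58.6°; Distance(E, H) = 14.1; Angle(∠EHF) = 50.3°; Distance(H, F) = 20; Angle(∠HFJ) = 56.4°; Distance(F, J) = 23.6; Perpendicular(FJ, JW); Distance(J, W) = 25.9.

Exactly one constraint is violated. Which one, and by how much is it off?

Distance(J, W) = 25.9 — off by 7.10.

G = (0.00, 0.00) ✓; GQ at 77.10° ✓; |GQ| = 28.80 ✓; ∠(GQ, QE) = 90.00° ✓; |QE| = 13.70 ✓; ∠QEH = 58.60° ✓; |EH| = 14.10 ✓; ∠EHF = 50.30° ✓; |HF| = 20.00 ✓; ∠HFJ = 56.40° ✓; |FJ| = 23.60 ✓; ∠(FJ, JW) = 90.00° ✓; |JW| = 18.80 ✗.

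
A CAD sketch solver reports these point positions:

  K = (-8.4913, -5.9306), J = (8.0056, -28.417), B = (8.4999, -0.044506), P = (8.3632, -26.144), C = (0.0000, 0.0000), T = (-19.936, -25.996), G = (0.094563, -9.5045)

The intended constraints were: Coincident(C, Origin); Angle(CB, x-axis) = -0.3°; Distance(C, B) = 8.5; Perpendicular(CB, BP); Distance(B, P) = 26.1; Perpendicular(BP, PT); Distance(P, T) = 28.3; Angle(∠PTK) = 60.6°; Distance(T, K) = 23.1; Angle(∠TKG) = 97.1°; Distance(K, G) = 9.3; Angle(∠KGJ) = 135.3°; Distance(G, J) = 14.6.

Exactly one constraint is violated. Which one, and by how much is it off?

Distance(G, J) = 14.6 — off by 5.90.

C = (0.00, 0.00) ✓; CB at -0.3000° ✓; |CB| = 8.500 ✓; ∠(CB, BP) = 90.00° ✓; |BP| = 26.10 ✓; ∠(BP, PT) = 90.00° ✓; |PT| = 28.30 ✓; ∠PTK = 60.60° ✓; |TK| = 23.10 ✓; ∠TKG = 97.10° ✓; |KG| = 9.300 ✓; ∠KGJ = 135.3° ✓; |GJ| = 20.50 ✗.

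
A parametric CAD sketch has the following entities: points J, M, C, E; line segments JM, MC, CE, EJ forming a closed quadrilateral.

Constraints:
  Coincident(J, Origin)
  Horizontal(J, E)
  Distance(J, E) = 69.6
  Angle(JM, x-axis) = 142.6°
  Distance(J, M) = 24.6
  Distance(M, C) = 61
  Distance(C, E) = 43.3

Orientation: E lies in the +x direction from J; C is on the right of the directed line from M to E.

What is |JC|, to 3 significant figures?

36.5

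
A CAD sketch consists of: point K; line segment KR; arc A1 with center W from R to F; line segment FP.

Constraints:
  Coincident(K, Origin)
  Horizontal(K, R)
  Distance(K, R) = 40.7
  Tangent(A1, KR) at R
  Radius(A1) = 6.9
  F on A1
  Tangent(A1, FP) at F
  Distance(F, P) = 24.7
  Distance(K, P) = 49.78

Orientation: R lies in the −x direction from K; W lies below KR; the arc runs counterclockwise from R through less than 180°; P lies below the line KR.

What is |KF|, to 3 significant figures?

48.0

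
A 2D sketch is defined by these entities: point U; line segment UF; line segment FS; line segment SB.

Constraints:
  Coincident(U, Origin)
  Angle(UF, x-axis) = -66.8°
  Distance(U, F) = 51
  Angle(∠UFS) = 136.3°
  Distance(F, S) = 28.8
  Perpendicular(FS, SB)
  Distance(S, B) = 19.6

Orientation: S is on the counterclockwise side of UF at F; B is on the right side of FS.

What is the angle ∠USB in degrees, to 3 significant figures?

118°

U is at the origin; UF runs at -66.8° with length 51.0, so F = 51.0·(cos -66.8°, sin -66.8°) = (20.1, -46.9). ∠UFS = 136.3°, so FS runs at -66.8° + (180° − 136.3°) = -23.1° from the x-axis; with |FS| = 28.8, S = F + 28.8·(cos -23.1°, sin -23.1°) = (46.6, -58.2). FS is perpendicular to SB; with |SB| = 19.6 on the right of FS, B = S + 19.6·(-0.392, -0.920) = (38.9, -76.2). Then cos ∠USB = SU·SB / (|SU||SB|), giving 118°.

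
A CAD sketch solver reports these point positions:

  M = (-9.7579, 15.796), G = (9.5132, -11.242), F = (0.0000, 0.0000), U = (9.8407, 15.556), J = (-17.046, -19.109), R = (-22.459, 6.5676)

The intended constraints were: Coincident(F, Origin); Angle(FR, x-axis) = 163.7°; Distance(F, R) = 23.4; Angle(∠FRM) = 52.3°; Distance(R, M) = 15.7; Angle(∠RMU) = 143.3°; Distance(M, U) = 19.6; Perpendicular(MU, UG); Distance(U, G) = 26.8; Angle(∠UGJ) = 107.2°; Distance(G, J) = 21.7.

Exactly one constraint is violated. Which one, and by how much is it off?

Distance(G, J) = 21.7 — off by 6.00.

F = (0.00, 0.00) ✓; FR at 163.7° ✓; |FR| = 23.40 ✓; ∠FRM = 52.30° ✓; |RM| = 15.70 ✓; ∠RMU = 143.3° ✓; |MU| = 19.60 ✓; ∠(MU, UG) = 90.00° ✓; |UG| = 26.80 ✓; ∠UGJ = 107.2° ✓; |GJ| = 27.70 ✗.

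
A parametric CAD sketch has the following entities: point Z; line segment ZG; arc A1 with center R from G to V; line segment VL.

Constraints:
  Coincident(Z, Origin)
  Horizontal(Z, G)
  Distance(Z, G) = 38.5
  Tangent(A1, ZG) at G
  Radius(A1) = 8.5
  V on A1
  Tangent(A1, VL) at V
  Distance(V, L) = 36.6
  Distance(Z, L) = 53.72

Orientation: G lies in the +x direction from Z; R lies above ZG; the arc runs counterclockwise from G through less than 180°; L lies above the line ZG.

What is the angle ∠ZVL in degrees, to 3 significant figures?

77.9°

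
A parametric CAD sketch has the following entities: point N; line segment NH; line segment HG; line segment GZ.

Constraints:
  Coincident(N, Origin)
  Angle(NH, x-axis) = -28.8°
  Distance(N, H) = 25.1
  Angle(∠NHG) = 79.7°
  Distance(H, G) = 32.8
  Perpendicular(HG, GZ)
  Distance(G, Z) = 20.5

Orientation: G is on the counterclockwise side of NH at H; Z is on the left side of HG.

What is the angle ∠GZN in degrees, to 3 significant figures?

98.4°

N is at the origin; NH runs at -28.8° with length 25.1, so H = 25.1·(cos -28.8°, sin -28.8°) = (22.0, -12.1). ∠NHG = 79.7°, so HG runs at -28.8° + (180° − 79.7°) = 71.5° from the x-axis; with |HG| = 32.8, G = H + 32.8·(cos 71.5°, sin 71.5°) = (32.4, 19.0). HG is perpendicular to GZ; with |GZ| = 20.5 on the left of HG, Z = G + 20.5·(-0.948, 0.317) = (13.0, 25.5). Then cos ∠GZN = ZG·ZN / (|ZG||ZN|), giving 98.4°.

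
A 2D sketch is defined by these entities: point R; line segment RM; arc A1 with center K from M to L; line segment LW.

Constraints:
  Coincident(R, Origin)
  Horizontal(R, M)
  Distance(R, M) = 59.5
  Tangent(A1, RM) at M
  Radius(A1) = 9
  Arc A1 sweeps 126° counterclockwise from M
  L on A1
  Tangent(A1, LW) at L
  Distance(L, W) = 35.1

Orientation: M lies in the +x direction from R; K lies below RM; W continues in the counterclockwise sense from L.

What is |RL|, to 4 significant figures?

54.14

Tangency of A1 to RM means the radius KM is perpendicular to RM, so K = M + (0, -9) = (59.50, -9.000). On A1, M sits at bearing 90° from K; a 126° counterclockwise sweep puts L at bearing 216°, so L = K + 9.0·(cos 216°, sin 216°) = (52.22, -14.29). Then |RL| = |L − R| = 54.14.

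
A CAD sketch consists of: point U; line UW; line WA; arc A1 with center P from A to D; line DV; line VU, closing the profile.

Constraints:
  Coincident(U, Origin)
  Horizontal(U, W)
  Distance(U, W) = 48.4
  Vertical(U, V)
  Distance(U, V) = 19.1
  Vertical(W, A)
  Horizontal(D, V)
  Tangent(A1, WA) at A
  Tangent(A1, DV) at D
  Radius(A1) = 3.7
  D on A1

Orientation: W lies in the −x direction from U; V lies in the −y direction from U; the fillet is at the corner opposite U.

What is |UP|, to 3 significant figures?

47.3

U is at the origin; U and W share the same y with |UW| = 48.4 and W on the −x side, so W = (-48.4, 0.00). UV is vertical with |UV| = 19.1 and V on the −y side, so V = (0.00, -19.1). The virtual corner opposite U is at (-48.4, -19.1). A1 meets WA tangentially, so PA is at right angles to WA and tangency of A1 to DV means the radius PD is perpendicular to DV, with radius 3.7, so the center P sits 3.7 in from both sides at P = (-44.7, -15.4). Then |UP| = |P − U| = 47.3.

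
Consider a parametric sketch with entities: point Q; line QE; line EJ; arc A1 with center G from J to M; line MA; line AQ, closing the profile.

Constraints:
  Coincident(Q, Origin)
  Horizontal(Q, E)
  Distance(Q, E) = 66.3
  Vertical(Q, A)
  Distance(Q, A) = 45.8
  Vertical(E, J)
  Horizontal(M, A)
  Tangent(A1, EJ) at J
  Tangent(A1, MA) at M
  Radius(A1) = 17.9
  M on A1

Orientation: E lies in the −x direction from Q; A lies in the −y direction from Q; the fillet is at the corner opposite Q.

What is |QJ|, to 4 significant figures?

71.93

Q is at the origin; Q and E share the same y with |QE| = 66.3 and E on the −x side, so E = (-66.30, 0.000). Q and A share the same x with |QA| = 45.8 and A on the −y side, so A = (0.000, -45.80). The virtual corner opposite Q is at (-66.30, -45.80). The tangent condition forces GJ to be normal to EJ and A1 meets MA tangentially, so GM is at right angles to MA, with radius 17.9, so the center G sits 17.9 in from both sides at G = (-48.40, -27.90). That places the tangent points at J = (-66.30, -27.90) on EJ and M = (-48.40, -45.80) on MA. Then |QJ| = |J − Q| = 71.93.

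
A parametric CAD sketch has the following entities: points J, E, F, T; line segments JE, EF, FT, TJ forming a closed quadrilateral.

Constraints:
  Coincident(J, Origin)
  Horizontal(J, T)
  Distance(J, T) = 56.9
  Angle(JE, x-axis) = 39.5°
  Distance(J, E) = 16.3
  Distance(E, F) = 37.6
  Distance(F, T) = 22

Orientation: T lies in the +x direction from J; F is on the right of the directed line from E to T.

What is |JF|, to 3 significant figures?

43.2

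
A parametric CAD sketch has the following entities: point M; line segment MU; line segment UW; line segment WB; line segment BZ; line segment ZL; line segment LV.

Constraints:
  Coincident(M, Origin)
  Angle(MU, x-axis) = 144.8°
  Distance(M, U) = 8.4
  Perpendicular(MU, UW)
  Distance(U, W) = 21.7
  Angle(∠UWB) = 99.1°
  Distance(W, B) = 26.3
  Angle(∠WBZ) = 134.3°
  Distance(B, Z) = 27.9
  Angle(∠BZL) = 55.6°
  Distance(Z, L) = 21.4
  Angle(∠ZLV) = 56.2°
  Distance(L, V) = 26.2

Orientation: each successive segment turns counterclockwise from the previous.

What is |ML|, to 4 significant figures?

19.86

M is at the origin; MU runs at 144.8° with length 8.4, so U = (-6.864, 4.842). MU is perpendicular to UW, so UW runs at -125.2°; with |UW| = 21.7, W = (-19.37, -12.89). ∠UWB = 99.1° gives WB at -44.30° from the x-axis; with |WB| = 26.3, B = (-0.5499, -31.26). ∠WBZ = 134.3° gives BZ at 1.400° from the x-axis; with |BZ| = 27.9, Z = (27.34, -30.58). ∠BZL = 55.6° gives ZL at 125.8° from the x-axis; with |ZL| = 21.4, L = (14.82, -13.22). Then |ML| = |L − M| = 19.86.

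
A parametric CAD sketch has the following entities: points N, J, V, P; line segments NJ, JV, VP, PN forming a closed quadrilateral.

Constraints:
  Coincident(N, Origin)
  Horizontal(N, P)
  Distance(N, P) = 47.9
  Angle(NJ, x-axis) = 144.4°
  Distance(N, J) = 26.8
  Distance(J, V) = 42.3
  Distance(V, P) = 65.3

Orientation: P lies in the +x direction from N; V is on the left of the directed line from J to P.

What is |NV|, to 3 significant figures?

49.0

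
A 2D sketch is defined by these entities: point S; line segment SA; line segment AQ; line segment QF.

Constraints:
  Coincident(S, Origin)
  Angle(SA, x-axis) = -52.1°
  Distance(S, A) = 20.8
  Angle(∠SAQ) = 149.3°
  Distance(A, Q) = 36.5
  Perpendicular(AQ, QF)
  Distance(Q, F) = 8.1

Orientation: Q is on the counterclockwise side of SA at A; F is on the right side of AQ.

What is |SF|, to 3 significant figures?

57.5

∠SAQ = 149.3°, so AQ runs at -52.1° + (180° − 149.3°) = -21.4° from the x-axis; with |AQ| = 36.5, Q = A + 36.5·(cos -21.4°, sin -21.4°) = (46.8, -29.7). The perpendicularity gives QF at right angles to AQ; with |QF| = 8.1 on the right of AQ, F = Q + 8.1·(-0.365, -0.931) = (43.8, -37.3). Then |SF| = |F − S| = 57.5.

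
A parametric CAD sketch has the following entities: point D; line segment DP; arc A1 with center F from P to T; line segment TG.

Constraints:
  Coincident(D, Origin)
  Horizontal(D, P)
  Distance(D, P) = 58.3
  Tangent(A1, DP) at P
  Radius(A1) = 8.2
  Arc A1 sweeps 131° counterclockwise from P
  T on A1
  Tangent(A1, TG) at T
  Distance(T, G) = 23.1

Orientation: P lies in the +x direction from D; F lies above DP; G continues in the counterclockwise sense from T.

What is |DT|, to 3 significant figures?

65.9

A1 meets DP tangentially, so FP is at right angles to DP, so F = P + (0, 8.2) = (58.3, 8.20). On A1, P sits at bearing -90° from F; a 131° counterclockwise sweep puts T at bearing 41°, so T = F + 8.2·(cos 41°, sin 41°) = (64.5, 13.6). Then |DT| = |T − D| = 65.9.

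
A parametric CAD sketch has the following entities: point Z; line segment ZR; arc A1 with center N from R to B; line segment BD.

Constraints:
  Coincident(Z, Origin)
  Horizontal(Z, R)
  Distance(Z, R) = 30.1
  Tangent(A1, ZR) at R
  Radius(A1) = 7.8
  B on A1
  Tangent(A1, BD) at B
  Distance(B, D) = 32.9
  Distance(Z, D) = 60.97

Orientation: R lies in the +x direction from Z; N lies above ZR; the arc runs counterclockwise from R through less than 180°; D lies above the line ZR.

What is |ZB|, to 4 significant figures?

37.65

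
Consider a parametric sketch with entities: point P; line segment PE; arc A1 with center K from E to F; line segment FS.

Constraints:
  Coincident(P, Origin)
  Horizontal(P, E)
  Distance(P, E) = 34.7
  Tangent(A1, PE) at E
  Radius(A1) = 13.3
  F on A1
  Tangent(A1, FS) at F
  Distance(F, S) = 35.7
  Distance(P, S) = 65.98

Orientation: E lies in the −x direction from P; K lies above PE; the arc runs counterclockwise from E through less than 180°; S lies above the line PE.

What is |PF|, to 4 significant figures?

31.02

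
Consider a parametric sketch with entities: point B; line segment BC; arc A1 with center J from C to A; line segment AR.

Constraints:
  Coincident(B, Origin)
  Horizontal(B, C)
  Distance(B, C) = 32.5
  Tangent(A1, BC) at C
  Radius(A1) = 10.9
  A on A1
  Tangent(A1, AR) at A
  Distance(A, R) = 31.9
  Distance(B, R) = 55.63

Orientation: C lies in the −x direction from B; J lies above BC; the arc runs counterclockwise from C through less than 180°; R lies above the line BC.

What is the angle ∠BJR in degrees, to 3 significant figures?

110°

B is at the origin; B and C share the same y with |BC| = 32.5 and C on the −x side, so C = (-32.5, 0.00). A1 meets BC tangentially, so JC is at right angles to BC, so J = C + (0, 10.9) = (-32.5, 10.9). Since JA ⟂ AR (tangency), |JR| = √(10.9² + 31.9²) = 33.7 regardless of where A sits on A1. So R lies on both circle(B, 55.63) and circle(J, 33.7); the above-BC intersection is R = (-33.2, 44.6). A is the foot of the tangent from R: A = (-22.3, 14.7).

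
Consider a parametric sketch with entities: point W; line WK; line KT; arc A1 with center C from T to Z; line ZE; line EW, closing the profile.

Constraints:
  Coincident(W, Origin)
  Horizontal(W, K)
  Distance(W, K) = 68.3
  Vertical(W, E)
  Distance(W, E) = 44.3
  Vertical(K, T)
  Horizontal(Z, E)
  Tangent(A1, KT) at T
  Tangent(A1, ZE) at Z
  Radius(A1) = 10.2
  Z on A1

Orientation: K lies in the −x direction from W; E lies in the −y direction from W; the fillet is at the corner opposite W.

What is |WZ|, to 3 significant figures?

73.1

W is at the origin; WK is horizontal with |WK| = 68.3 and K on the −x side, so K = (-68.3, 0.00). W and E share the same x with |WE| = 44.3 and E on the −y side, so E = (0.00, -44.3). The virtual corner opposite W is at (-68.3, -44.3). The tangent condition forces CT to be normal to KT and since A1 is tangent to ZE there, CZ ⟂ ZE, with radius 10.2, so the center C sits 10.2 in from both sides at C = (-58.1, -34.1). That places the tangent points at T = (-68.3, -34.1) on KT and Z = (-58.1, -44.3) on ZE. Then |WZ| = |Z − W| = 73.1.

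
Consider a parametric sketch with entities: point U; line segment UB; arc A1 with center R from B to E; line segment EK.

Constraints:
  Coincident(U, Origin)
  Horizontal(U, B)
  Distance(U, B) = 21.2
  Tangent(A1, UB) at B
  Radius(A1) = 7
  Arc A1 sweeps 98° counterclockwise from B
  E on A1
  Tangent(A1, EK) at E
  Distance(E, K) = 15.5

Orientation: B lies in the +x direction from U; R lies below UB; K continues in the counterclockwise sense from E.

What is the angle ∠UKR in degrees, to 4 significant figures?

51.46°

U is at the origin; UB is horizontal with |UB| = 21.2 and B on the +x side, so B = (21.20, 0.000). A1 meets UB tangentially, so RB is at right angles to UB, so R = B + (0, -7) = (21.20, -7.000). On A1, B sits at bearing 90° from R; a 98° counterclockwise sweep puts E at bearing 188°, so E = R + 7.0·(cos 188°, sin 188°) = (14.27, -7.974). Tangency of A1 to EK means the radius RE is perpendicular to EK, so EK runs along (−sin 188°, cos 188°); with |EK| = 15.5, K = (16.43, -23.32). Then cos ∠UKR = KU·KR / (|KU||KR|), giving 51.46°.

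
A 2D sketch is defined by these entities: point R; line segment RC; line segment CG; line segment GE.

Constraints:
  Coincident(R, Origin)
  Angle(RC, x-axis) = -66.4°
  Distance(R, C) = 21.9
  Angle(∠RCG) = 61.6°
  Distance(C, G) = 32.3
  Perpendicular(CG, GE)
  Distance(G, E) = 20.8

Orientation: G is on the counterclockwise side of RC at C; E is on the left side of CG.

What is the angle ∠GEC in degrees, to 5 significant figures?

57.220°

∠RCG = 61.6°, so CG runs at -66.4° + (180° − 61.6°) = 52.000° from the x-axis; with |CG| = 32.3, G = C + 32.3·(cos 52.000°, sin 52.000°) = (28.654, 5.3844). The perpendicularity gives GE at right angles to CG; with |GE| = 20.8 on the left of CG, E = G + 20.8·(-0.78801, 0.61566) = (12.263, 18.190). Then cos ∠GEC = EG·EC / (|EG||EC|), giving 57.220°.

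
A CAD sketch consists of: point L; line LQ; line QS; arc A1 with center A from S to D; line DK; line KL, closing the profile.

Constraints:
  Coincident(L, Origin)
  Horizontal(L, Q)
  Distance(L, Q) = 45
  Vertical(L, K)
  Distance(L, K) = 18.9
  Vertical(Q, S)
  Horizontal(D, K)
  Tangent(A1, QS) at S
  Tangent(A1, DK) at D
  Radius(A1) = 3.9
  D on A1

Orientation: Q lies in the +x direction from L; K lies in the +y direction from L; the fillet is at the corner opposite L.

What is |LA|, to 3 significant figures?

43.8

L is at the origin; LQ is horizontal with |LQ| = 45.0 and Q on the +x side, so Q = (45.0, 0.00). LK is vertical with |LK| = 18.9 and K on the +y side, so K = (0.00, 18.9). The virtual corner opposite L is at (45.0, 18.9). Since A1 is tangent to QS there, AS ⟂ QS and since A1 is tangent to DK there, AD ⟂ DK, with radius 3.9, so the center A sits 3.9 in from both sides at A = (41.1, 15.0). Then |LA| = |A − L| = 43.8.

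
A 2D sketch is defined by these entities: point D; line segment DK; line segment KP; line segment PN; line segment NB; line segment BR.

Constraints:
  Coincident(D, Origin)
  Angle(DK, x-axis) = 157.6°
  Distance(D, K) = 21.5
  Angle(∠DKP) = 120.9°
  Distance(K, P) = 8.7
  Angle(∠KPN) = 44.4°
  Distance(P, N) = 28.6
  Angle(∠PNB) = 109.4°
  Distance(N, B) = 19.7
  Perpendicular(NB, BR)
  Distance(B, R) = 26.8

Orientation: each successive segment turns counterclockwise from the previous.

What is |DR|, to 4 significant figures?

31.86

D is at the origin; DK runs at 157.6° with length 21.5, so K = (-19.88, 8.193). ∠DKP = 120.9° gives KP at -143.3° from the x-axis; with |KP| = 8.7, P = (-26.85, 2.994). ∠KPN = 44.4° gives PN at -7.700° from the x-axis; with |PN| = 28.6, N = (1.489, -0.8383). ∠PNB = 109.4° gives NB at 62.90° from the x-axis; with |NB| = 19.7, B = (10.46, 16.70). NB ⟂ BR, so BR runs at 152.9°; with |BR| = 26.8, R = (-13.39, 28.91). Then |DR| = |R − D| = 31.86.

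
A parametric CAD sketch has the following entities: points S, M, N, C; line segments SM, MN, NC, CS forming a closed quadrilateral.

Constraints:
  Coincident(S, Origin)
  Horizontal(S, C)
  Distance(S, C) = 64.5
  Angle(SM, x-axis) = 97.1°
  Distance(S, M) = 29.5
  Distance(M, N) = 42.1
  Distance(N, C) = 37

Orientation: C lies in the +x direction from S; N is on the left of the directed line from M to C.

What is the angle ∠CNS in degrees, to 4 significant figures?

100.7°

S is at the origin; SC is horizontal with |SC| = 64.5 and C in +x, so C = (64.5, 0). SM runs at 97.1° with |SM| = 29.5, so M = (-3.646, 29.27). N is determined by |MN| = 42.1 and |NC| = 37.0 together: it lies at the intersection of circle(M, 42.1) and circle(C, 37.0). With |MC| = 74.17, the foot of the radical line on MC is 39.80 from M and the perpendicular offset is √(42.1² − 39.80²) = 13.71. Taking the left-of-MC solution: N = (38.34, 26.16).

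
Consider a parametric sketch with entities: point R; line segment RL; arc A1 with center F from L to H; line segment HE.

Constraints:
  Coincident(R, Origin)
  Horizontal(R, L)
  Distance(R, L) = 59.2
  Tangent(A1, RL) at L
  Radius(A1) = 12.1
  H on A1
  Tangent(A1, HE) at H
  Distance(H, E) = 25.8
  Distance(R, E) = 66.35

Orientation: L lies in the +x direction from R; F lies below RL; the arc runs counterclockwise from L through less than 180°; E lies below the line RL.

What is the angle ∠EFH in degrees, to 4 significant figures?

64.87°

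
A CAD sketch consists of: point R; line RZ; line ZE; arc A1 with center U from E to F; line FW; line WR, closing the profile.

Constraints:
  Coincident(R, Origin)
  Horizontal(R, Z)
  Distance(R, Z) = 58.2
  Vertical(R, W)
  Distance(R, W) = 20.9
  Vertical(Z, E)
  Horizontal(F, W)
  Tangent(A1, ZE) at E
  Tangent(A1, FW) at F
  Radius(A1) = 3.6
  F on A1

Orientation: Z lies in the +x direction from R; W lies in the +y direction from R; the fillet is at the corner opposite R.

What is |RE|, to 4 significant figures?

60.72

The virtual corner opposite R is at (58.20, 20.90). The tangent condition forces UE to be normal to ZE and the tangent condition forces UF to be normal to FW, with radius 3.6, so the center U sits 3.6 in from both sides at U = (54.60, 17.30). That places the tangent points at E = (58.20, 17.30) on ZE and F = (54.60, 20.90) on FW. Then |RE| = |E − R| = 60.72.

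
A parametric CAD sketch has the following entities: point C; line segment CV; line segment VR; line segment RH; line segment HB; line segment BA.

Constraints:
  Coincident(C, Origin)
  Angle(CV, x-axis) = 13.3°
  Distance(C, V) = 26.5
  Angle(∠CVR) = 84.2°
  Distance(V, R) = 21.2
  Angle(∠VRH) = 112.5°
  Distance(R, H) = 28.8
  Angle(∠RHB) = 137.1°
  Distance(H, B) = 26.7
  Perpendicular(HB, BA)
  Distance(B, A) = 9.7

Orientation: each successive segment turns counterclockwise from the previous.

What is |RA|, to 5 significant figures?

48.813

C is at the origin; CV runs at 13.3° with length 26.5, so V = (25.789, 6.0963). ∠CVR = 84.2° gives VR at 109.10° from the x-axis; with |VR| = 21.2, R = (18.852, 26.129). ∠VRH = 112.5° gives RH at 176.60° from the x-axis; with |RH| = 28.8, H = (-9.8971, 27.837). ∠RHB = 137.1° gives HB at -140.50° from the x-axis; with |HB| = 26.7, B = (-30.499, 10.854). HB is perpendicular to BA, so BA runs at -50.500°; with |BA| = 9.7, A = (-24.330, 3.3692). Then |RA| = |A − R| = 48.813.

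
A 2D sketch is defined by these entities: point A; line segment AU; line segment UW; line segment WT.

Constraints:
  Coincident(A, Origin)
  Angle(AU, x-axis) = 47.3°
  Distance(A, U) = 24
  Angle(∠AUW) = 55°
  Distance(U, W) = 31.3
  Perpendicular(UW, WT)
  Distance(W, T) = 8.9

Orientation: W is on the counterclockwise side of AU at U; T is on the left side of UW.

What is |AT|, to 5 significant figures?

20.572

A is at the origin; AU runs at 47.3° with length 24.0, so U = 24.0·(cos 47.3°, sin 47.3°) = (16.276, 17.638). ∠AUW = 55.0°, so UW runs at 47.3° + (180° − 55.0°) = 172.30° from the x-axis; with |UW| = 31.3, W = U + 31.3·(cos 172.30°, sin 172.30°) = (-14.742, 21.832). The perpendicularity gives WT at right angles to UW; with |WT| = 8.9 on the left of UW, T = W + 8.9·(-0.13399, -0.99098) = (-15.934, 13.012). Then |AT| = |T − A| = 20.572.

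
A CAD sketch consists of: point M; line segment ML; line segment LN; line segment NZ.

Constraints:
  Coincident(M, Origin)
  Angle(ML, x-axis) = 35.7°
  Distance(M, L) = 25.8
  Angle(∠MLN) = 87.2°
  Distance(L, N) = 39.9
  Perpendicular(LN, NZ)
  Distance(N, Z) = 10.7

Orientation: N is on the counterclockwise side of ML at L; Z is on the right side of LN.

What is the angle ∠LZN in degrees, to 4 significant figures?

74.99°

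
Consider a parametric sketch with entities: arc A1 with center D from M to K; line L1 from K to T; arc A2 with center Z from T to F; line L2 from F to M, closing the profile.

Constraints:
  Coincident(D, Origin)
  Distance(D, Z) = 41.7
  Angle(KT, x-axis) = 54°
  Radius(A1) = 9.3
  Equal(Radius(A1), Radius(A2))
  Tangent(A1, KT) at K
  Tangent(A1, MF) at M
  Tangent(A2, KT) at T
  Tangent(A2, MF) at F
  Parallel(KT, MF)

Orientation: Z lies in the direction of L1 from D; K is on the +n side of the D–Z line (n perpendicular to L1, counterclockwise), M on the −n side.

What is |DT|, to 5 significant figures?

42.724

Tangency of A1 to both parallel lines with radius 9.3 puts K and M at D ± 9.3·n: K = (-7.5239, 5.4664), M = (7.5239, -5.4664). Equal radii place T and F the same way about Z: T = Z + 9.3·n = (16.987, 39.202), F = Z − 9.3·n = (32.035, 28.270). Then |DT| = |T − D| = 42.724.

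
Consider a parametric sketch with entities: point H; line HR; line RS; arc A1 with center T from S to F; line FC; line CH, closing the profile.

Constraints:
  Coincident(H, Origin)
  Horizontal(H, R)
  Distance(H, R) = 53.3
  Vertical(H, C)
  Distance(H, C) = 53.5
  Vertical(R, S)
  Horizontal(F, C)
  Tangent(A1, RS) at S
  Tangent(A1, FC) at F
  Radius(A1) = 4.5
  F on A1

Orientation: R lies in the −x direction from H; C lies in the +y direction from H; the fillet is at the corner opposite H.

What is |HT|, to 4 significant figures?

69.16

H is at the origin; HR is horizontal with |HR| = 53.3 and R on the −x side, so R = (-53.30, 0.000). HC is vertical with |HC| = 53.5 and C on the +y side, so C = (0.000, 53.50). The virtual corner opposite H is at (-53.30, 53.50). The tangent condition forces TS to be normal to RS and since A1 is tangent to FC there, TF ⟂ FC, with radius 4.5, so the center T sits 4.5 in from both sides at T = (-48.80, 49.00). Then |HT| = |T − H| = 69.16.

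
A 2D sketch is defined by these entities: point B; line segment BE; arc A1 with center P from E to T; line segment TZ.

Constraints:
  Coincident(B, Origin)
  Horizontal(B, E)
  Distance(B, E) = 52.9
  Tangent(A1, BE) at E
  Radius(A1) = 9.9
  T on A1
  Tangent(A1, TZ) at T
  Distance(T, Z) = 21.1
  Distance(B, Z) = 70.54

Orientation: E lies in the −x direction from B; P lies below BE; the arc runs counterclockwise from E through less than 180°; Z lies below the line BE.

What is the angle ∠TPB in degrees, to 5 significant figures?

167.37°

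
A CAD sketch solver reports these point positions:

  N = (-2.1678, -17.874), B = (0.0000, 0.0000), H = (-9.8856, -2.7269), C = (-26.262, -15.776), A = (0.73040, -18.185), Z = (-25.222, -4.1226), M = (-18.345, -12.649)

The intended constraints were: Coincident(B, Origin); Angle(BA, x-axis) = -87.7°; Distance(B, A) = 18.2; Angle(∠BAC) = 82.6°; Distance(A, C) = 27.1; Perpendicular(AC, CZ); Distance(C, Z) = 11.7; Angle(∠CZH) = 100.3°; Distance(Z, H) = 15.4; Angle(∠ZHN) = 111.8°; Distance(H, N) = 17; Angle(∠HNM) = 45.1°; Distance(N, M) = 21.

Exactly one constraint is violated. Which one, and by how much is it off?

Distance(N, M) = 21 — off by 4.00.

B = (0.00, 0.00) ✓; BA at -87.70° ✓; |BA| = 18.20 ✓; ∠BAC = 82.60° ✓; |AC| = 27.10 ✓; ∠(AC, CZ) = 90.00° ✓; |CZ| = 11.70 ✓; ∠CZH = 100.3° ✓; |ZH| = 15.40 ✓; ∠ZHN = 111.8° ✓; |HN| = 17.00 ✓; ∠HNM = 45.10° ✓; |NM| = 17.00 ✗.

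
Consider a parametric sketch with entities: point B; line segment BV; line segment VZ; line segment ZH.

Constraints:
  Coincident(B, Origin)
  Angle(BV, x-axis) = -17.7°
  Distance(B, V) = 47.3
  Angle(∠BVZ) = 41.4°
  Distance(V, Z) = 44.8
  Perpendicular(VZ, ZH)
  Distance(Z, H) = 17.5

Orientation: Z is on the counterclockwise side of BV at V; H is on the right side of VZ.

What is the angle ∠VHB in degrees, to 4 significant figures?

57.85°

B is at the origin; BV runs at -17.7° with length 47.3, so V = 47.3·(cos -17.7°, sin -17.7°) = (45.06, -14.38). ∠BVZ = 41.4°, so VZ runs at -17.7° + (180° − 41.4°) = 120.9° from the x-axis; with |VZ| = 44.8, Z = V + 44.8·(cos 120.9°, sin 120.9°) = (22.05, 24.06). The perpendicularity gives ZH at right angles to VZ; with |ZH| = 17.5 on the right of VZ, H = Z + 17.5·(0.8581, 0.5135) = (37.07, 33.05). Then cos ∠VHB = HV·HB / (|HV||HB|), giving 57.85°.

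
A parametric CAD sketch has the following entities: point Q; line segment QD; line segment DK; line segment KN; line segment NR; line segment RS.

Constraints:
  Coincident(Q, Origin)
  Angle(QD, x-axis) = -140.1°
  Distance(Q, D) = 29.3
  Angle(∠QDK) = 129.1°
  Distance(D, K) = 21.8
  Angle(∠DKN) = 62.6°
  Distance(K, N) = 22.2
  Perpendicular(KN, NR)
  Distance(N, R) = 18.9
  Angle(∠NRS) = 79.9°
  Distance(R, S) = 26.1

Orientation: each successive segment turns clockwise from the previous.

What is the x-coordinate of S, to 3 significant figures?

-34.8

Q is at the origin; QD runs at -140.1° with length 29.3, so D = (-22.5, -18.8). ∠QDK = 129.1° gives DK at 169° from the x-axis; with |DK| = 21.8, K = (-43.9, -14.6). ∠DKN = 62.6° gives KN at 51.6° from the x-axis; with |KN| = 22.2, N = (-30.1, 2.76). The perpendicularity gives NR at right angles to KN, so NR runs at -38.4°; with |NR| = 18.9, R = (-15.3, -8.98). ∠NRS = 79.9° gives RS at -138° from the x-axis; with |RS| = 26.1, S = (-34.8, -26.3). So S.x = -34.8.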